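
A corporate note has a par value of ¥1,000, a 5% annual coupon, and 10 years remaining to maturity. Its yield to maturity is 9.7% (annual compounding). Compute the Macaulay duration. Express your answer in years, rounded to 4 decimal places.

7.6890 years

Periodic yield y = 0.097. Discount each cash flow and weight by its year:
  t   CF        PV=CF/(1+0.097)^t    t·PV
  1        50.00        45.5789        45.5789
  2        50.00        41.5486        83.0973
  3        50.00        37.8748       113.6243
  4        50.00        34.5258       138.1031
  5        50.00        31.4729       157.3645
  6        50.00        28.6900       172.1399
  7        50.00        26.1531       183.0719
  8        50.00        23.8406       190.7247
  9        50.00        21.7325       195.5928
  10    1,050.00       416.0284     4,160.2844
  Σ                    707.4456     5,439.5818
Price P = Σ PV = 707.4456.
Macaulay duration = Σ(t·PV) / P = 5,439.5818 / 707.4456 = 7.68905 years.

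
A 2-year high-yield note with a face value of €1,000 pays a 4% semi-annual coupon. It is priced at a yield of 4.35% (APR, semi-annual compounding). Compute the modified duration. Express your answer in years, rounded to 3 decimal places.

1.900 years

Periodic yield y = 0.02175. First find Macaulay duration:
  t   CF        PV=CF/(1+0.02175)^t    t·PV
  1        20.00        19.5743        19.5743
  2        20.00        19.1576        38.3152
  3        20.00        18.7498        56.2493
  4     1,020.00       935.8831     3,743.5322
  Σ                    993.3647     3,857.6710
P = 993.3647; Macaulay duration = 3,857.6710 / 993.3647 = 3.88344 half-year periods = 1.94172 years.
Modified duration = D_Mac / (1 + y) = 1.94172 / 1.02175 = 1.90039 years.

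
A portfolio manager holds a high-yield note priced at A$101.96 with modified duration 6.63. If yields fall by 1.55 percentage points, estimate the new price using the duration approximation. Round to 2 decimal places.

A$112.44

Duration approximation: ΔP/P ≈ -D_mod · Δy = -6.63 × (-0.0155) = +0.102765.
New price ≈ 101.96 × (1 + 0.102765) = 112.4379194.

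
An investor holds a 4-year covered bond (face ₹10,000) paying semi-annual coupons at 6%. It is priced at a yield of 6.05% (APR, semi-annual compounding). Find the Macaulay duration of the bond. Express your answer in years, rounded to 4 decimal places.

3.6147 years

Periodic yield y = 0.03025. Discount each cash flow and weight by its period:
  t   CF        PV=CF/(1+0.03025)^t    t·PV
  1       300.00       291.1915       291.1915
  2       300.00       282.6416       565.2831
  3       300.00       274.3427       823.0281
  4       300.00       266.2875     1,065.1500
  5       300.00       258.4688     1,292.3440
  6       300.00       250.8797     1,505.2782
  7       300.00       243.5134     1,704.5939
  8    10,300.00     8,115.1442    64,921.1533
  Σ                  9,982.4693    72,168.0220
Price P = Σ PV = 9,982.4693.
Macaulay duration = Σ(t·PV) / P = 72,168.0220 / 9,982.4693 = 7.22948 half-year periods.
In years: 7.22948 / 2 = 3.61474 years.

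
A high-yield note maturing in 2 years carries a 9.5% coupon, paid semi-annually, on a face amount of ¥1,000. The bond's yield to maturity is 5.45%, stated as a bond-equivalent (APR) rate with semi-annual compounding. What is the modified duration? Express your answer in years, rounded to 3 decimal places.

Periodic yield y = 0.02725. First find Macaulay duration:
  t   CF        PV=CF/(1+0.02725)^t    t·PV
  1        47.50        46.2400        46.2400
  2        47.50        45.0133        90.0267
  3        47.50        43.8193       131.4578
  4     1,047.50       940.6963     3,762.7852
  Σ                  1,075.7689     4,030.5096
P = 1,075.7689; Macaulay duration = 4,030.5096 / 1,075.7689 = 3.74663 half-year periods = 1.87332 years.
Modified duration = D_Mac / (1 + y) = 1.87332 / 1.02725 = 1.82362 years.

1.824 years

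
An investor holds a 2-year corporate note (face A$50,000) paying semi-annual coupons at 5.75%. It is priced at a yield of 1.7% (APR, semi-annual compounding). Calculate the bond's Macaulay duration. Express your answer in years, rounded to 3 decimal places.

1.921 years

Periodic yield y = 0.0085. Discount each cash flow and weight by its period:
  t   CF        PV=CF/(1+0.0085)^t    t·PV
  1     1,437.50     1,425.3842     1,425.3842
  2     1,437.50     1,413.3706     2,826.7412
  3     1,437.50     1,401.4582     4,204.3746
  4    51,437.50    49,725.1661   198,900.6643
  Σ                 53,965.3791   207,357.1643
Price P = Σ PV = 53,965.3791.
Macaulay duration = Σ(t·PV) / P = 207,357.1643 / 53,965.3791 = 3.84241 half-year periods.
In years: 3.84241 / 2 = 1.92121 years.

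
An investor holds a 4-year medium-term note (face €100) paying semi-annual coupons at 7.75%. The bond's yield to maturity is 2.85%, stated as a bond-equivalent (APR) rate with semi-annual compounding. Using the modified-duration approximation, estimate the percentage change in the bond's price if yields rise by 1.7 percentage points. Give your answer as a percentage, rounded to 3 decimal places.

Periodic yield y = 0.01425. Modified duration first:
  t   CF        PV=CF/(1+0.01425)^t    t·PV
  1        3.875         3.8206         3.8206
  2        3.875         3.7669         7.5338
  3        3.875         3.7140        11.1419
  4        3.875         3.6618        14.6471
  5        3.875         3.6103        18.0516
  6        3.875         3.5596        21.3576
  7        3.875         3.5096        24.5671
  8      103.875        92.7579       742.0632
  Σ                    118.4006       843.1829
P = 118.4006; D_Mac = 7.12144 half-year periods = 3.56072 yrs; D_mod = 3.56072/(1+0.01425) = 3.51069 yrs.
ΔP/P ≈ -D_mod · Δy = -3.51069 × (+0.017) = -0.059682 = -5.9682%.

-5.968%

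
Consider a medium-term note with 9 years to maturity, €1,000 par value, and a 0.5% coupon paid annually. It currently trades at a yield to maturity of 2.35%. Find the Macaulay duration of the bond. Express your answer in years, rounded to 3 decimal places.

8.804 years

Periodic yield y = 0.0235. Discount each cash flow and weight by its year:
  t   CF        PV=CF/(1+0.0235)^t    t·PV
  1         5.00         4.8852         4.8852
  2         5.00         4.7730         9.5461
  3         5.00         4.6634        13.9903
  4         5.00         4.5564        18.2255
  5         5.00         4.4518        22.2588
  6         5.00         4.3495        26.0972
  7         5.00         4.2497        29.7477
  8         5.00         4.1521        33.2168
  9     1,005.00       815.4089     7,338.6800
  Σ                    851.4900     7,496.6474
Price P = Σ PV = 851.4900.
Macaulay duration = Σ(t·PV) / P = 7,496.6474 / 851.4900 = 8.80415 years.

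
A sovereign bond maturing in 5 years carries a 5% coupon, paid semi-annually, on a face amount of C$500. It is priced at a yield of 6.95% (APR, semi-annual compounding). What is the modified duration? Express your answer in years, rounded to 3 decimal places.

Periodic yield y = 0.03475. First find Macaulay duration:
  t   CF        PV=CF/(1+0.03475)^t    t·PV
  1        12.50        12.0802        12.0802
  2        12.50        11.6745        23.3490
  3        12.50        11.2825        33.8474
  4        12.50        10.9036        43.6142
  5        12.50        10.5374        52.6869
  6        12.50        10.1835        61.1010
  7        12.50         9.8415        68.8906
  8        12.50         9.5110        76.0881
  9        12.50         9.1916        82.7244
  10      512.50       364.1996     3,641.9965
  Σ                    459.4054     4,096.3784
P = 459.4054; Macaulay duration = 4,096.3784 / 459.4054 = 8.91670 half-year periods = 4.45835 years.
Modified duration = D_Mac / (1 + y) = 4.45835 / 1.03475 = 4.30862 years.

4.309 years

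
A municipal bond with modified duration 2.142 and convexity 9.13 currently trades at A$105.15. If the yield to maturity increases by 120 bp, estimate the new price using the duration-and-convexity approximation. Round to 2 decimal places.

A$102.52

Duration effect: -D_mod·Δy = -2.142 × (+0.012) = -0.025704
Convexity effect: ½·C·(Δy)² = 0.5 × 9.13 × (0.012)² = +0.00065736
ΔP/P ≈ -0.025704 + 0.00065736 = -0.02504664
New price ≈ 105.15 × (1 - 0.02504664) = 102.516345804.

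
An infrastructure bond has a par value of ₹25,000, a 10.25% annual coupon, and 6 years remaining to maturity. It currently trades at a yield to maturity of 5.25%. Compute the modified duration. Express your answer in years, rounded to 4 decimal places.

4.6630 years

Periodic yield y = 0.0525. First find Macaulay duration:
  t   CF        PV=CF/(1+0.0525)^t    t·PV
  1     2,562.50     2,434.6793     2,434.6793
  2     2,562.50     2,313.2345     4,626.4690
  3     2,562.50     2,197.8475     6,593.5426
  4     2,562.50     2,088.2162     8,352.8647
  5     2,562.50     1,984.0534     9,920.2669
  6    27,562.50    20,276.1726   121,657.0357
  Σ                 31,294.2036   153,584.8582
P = 31,294.2036; Macaulay duration = 153,584.8582 / 31,294.2036 = 4.90777 years.
Modified duration = D_Mac / (1 + y) = 4.90777 / 1.0525 = 4.66297 years.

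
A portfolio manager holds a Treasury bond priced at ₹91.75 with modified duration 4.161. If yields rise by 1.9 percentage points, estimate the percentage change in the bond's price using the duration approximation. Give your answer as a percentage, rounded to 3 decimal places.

-7.906%

Duration approximation: ΔP/P ≈ -D_mod · Δy = -4.161 × (+0.019) = -0.079059.
As a percentage: -7.9059%.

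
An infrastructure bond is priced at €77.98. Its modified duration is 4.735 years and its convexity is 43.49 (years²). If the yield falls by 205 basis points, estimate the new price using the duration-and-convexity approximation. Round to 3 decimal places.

€86.262

Duration effect: -D_mod·Δy = -4.735 × (-0.0205) = +0.0970675
Convexity effect: ½·C·(Δy)² = 0.5 × 43.49 × (-0.0205)² = +0.00913833625
ΔP/P ≈ +0.0970675 + 0.00913833625 = +0.10620583625
New price ≈ 77.98 × (1 + 0.10620583625) = 86.261931110775.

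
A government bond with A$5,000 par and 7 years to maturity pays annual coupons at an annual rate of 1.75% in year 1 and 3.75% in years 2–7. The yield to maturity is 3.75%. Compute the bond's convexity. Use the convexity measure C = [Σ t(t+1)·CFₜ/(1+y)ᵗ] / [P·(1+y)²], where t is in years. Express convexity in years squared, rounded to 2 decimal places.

With y = 0.0375:
  t   CF        PV=CF/(1+0.0375)^t    t·PV        t(t+1)·PV
  1        87.50        84.3373        84.3373         168.6747
  2       187.50       174.1907       348.3815       1,045.1444
  3       187.50       167.8947       503.6841       2,014.7363
  4       187.50       161.8262       647.3048       3,236.5241
  5       187.50       155.9771       779.8853       4,679.3120
  6       187.50       150.3393       902.0360       6,314.2523
  7     5,187.50     4,009.0491    28,063.3435     224,506.7480
  Σ                  4,903.6145    31,328.9726     241,965.3917
P = 4,903.6145.
Convexity = Σ t(t+1)·PV / [P·(1+y)²] = 241,965.3917 / (4,903.6145 × 1.076406) = 45.84170.

45.84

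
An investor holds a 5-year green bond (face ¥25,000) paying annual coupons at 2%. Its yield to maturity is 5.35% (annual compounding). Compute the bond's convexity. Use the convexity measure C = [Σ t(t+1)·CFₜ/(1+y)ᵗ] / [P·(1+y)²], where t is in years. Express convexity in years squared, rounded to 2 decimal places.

With y = 0.0535:
  t   CF        PV=CF/(1+0.0535)^t    t·PV        t(t+1)·PV
  1       500.00       474.6084       474.6084         949.2169
  2       500.00       450.5064       901.0127       2,703.0381
  3       500.00       427.6282     1,282.8847       5,131.5390
  4       500.00       405.9120     1,623.6478       8,118.2391
  5    25,500.00    19,650.2229    98,251.1144     589,506.6865
  Σ                 21,408.8779   102,533.2681     606,408.7196
P = 21,408.8779.
Convexity = Σ t(t+1)·PV / [P·(1+y)²] = 606,408.7196 / (21,408.8779 × 1.109862) = 25.52128.

25.52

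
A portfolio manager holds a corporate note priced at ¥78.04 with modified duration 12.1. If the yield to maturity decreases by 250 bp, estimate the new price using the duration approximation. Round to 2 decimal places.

Duration approximation: ΔP/P ≈ -D_mod · Δy = -12.1 × (-0.025) = +0.302500.
New price ≈ 78.04 × (1 + 0.302500) = 101.64710.

¥101.65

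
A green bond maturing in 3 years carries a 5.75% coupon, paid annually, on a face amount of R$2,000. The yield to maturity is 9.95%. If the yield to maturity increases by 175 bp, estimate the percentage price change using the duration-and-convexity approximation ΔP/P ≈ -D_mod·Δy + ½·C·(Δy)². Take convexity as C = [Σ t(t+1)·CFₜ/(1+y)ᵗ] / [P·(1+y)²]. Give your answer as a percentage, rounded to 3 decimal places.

With y = 0.0995:
  t   CF        PV=CF/(1+0.0995)^t    t·PV        t(t+1)·PV
  1       115.00       104.5930       104.5930         209.1860
  2       115.00        95.1278       190.2556         570.7667
  3     2,115.00     1,591.1996     4,773.5989      19,094.3956
  Σ                  1,790.9204     5,068.4475      19,874.3483
P = 1,790.9204; D_Mac = 2.83008 yrs; D_mod = 2.57397 yrs; C = 9.17965.
Duration effect: -2.57397 × (+0.0175) = -0.045044
Convexity effect: 0.5 × 9.17965 × (0.0175)² = +0.0014056
ΔP/P ≈ -0.045044 + 0.0014056 = -0.043639 = -4.3639%.

-4.364%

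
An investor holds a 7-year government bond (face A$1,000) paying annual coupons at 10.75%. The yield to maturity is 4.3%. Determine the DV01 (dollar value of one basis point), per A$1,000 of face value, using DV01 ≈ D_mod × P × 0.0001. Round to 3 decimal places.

A$0.734

Periodic yield y = 0.043.
  t   CF        PV=CF/(1+0.043)^t    t·PV
  1       107.50       103.0681       103.0681
  2       107.50        98.8189       197.6377
  3       107.50        94.7448       284.2345
  4       107.50        90.8388       363.3551
  5       107.50        87.0937       435.4687
  6       107.50        83.5031       501.0186
  7     1,107.50       824.8094     5,773.6655
  Σ                  1,382.8767     7,658.4481
P = 1,382.8767; D_Mac = 5.53806 yrs; D_mod = 5.30974 yrs.
DV01 ≈ 5.30974 × 1,382.8767 × 0.0001 = 0.734271.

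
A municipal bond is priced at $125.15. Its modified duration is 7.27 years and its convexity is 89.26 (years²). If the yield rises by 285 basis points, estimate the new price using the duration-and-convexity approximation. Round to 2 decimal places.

Duration effect: -D_mod·Δy = -7.27 × (+0.0285) = -0.207195
Convexity effect: ½·C·(Δy)² = 0.5 × 89.26 × (0.0285)² = +0.0362507175
ΔP/P ≈ -0.207195 + 0.0362507175 = -0.1709442825
New price ≈ 125.15 × (1 - 0.1709442825) = 103.756323045125.

$103.76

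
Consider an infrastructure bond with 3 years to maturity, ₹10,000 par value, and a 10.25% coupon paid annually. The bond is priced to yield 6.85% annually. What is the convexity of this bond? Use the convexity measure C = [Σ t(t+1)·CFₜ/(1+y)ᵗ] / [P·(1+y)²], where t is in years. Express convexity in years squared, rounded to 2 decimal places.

9.31

With y = 0.0685:
  t   CF        PV=CF/(1+0.0685)^t    t·PV        t(t+1)·PV
  1     1,025.00       959.2887       959.2887       1,918.5774
  2     1,025.00       897.7901     1,795.5802       5,386.7406
  3    11,025.00     9,037.6396    27,112.9188     108,451.6752
  Σ                 10,894.7184    29,867.7877     115,756.9932
P = 10,894.7184.
Convexity = Σ t(t+1)·PV / [P·(1+y)²] = 115,756.9932 / (10,894.7184 × 1.141692) = 9.30641.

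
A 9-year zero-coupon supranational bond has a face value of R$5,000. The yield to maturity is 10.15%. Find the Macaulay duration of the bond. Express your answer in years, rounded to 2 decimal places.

A zero-coupon bond has a single cash flow at maturity, so its Macaulay duration equals its maturity: 9 years.

9.00 years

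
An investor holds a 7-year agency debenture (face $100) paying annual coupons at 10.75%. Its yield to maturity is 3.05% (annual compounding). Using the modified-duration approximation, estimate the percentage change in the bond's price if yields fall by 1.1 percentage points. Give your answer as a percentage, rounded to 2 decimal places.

Periodic yield y = 0.0305. Modified duration first:
  t   CF        PV=CF/(1+0.0305)^t    t·PV
  1        10.75        10.4318        10.4318
  2        10.75        10.1231        20.2462
  3        10.75         9.8235        29.4704
  4        10.75         9.5327        38.1308
  5        10.75         9.2506        46.2528
  6        10.75         8.9768        53.8607
  7       110.75        89.7445       628.2114
  Σ                    147.8829       826.6041
P = 147.8829; D_Mac = 5.58959 yrs; D_mod = 5.58959/(1+0.0305) = 5.42415 yrs.
ΔP/P ≈ -D_mod · Δy = -5.42415 × (-0.011) = +0.059666 = +5.9666%.

+5.97%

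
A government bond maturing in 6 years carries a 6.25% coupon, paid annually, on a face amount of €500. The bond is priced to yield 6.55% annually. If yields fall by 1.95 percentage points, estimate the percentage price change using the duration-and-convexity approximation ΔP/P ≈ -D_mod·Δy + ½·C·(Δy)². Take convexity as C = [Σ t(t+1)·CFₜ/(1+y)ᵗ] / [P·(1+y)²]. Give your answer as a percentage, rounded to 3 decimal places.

With y = 0.0655:
  t   CF        PV=CF/(1+0.0655)^t    t·PV        t(t+1)·PV
  1        31.25        29.3290        29.3290          58.6579
  2        31.25        27.5260        55.0520         165.1560
  3        31.25        25.8339        77.5016         310.0066
  4        31.25        24.2458        96.9831         484.9157
  5        31.25        22.7553       113.7765         682.6593
  6       531.25       363.0598     2,178.3591      15,248.5135
  Σ                    492.7498     2,551.0014      16,949.9089
P = 492.7498; D_Mac = 5.17707 yrs; D_mod = 4.85882 yrs; C = 30.29940.
Duration effect: -4.85882 × (-0.0195) = +0.094747
Convexity effect: 0.5 × 30.29940 × (-0.0195)² = +0.0057607
ΔP/P ≈ +0.094747 + 0.0057607 = +0.100508 = +10.0508%.

+10.051%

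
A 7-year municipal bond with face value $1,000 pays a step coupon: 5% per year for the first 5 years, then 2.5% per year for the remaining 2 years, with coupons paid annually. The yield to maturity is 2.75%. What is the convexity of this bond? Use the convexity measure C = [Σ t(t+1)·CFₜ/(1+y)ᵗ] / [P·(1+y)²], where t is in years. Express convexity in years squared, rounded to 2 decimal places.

With y = 0.0275:
  t   CF        PV=CF/(1+0.0275)^t    t·PV        t(t+1)·PV
  1        50.00        48.6618        48.6618          97.3236
  2        50.00        47.3594        94.7188         284.1565
  3        50.00        46.0919       138.2757         553.1027
  4        50.00        44.8583       179.4331         897.1657
  5        50.00        43.6577       218.2885       1,309.7310
  6        25.00        21.2446       127.4677         892.2742
  7     1,025.00       847.7173     5,934.0212      47,472.1694
  Σ                  1,099.5910     6,740.8669      51,505.9230
P = 1,099.5910.
Convexity = Σ t(t+1)·PV / [P·(1+y)²] = 51,505.9230 / (1,099.5910 × 1.055756) = 44.36723.

44.37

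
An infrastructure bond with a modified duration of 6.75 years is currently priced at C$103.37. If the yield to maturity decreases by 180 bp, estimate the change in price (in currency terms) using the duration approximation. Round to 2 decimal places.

+C$12.56

Duration approximation: ΔP/P ≈ -D_mod · Δy = -6.75 × (-0.018) = +0.121500.
ΔP ≈ 103.37 × (+0.121500) = +12.559455.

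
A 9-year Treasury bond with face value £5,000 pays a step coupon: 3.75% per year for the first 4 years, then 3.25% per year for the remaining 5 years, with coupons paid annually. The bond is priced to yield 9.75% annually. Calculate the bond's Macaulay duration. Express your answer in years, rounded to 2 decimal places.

Periodic yield y = 0.0975. Discount each cash flow and weight by its year:
  t   CF        PV=CF/(1+0.0975)^t    t·PV
  1       187.50       170.8428       170.8428
  2       187.50       155.6654       311.3309
  3       187.50       141.8364       425.5092
  4       187.50       129.2359       516.9436
  5       162.50       102.0542       510.2708
  6       162.50        92.9878       557.9271
  7       162.50        84.7270       593.0888
  8       162.50        77.2000       617.5998
  9     5,162.50     2,234.7004    20,112.3035
  Σ                  3,189.2499    23,815.8164
Price P = Σ PV = 3,189.2499.
Macaulay duration = Σ(t·PV) / P = 23,815.8164 / 3,189.2499 = 7.46753 years.

7.47 years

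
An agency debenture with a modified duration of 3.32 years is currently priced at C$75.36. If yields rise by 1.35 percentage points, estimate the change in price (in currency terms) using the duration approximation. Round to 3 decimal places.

-C$3.378

Duration approximation: ΔP/P ≈ -D_mod · Δy = -3.32 × (+0.0135) = -0.044820.
ΔP ≈ 75.36 × (-0.044820) = -3.3776352.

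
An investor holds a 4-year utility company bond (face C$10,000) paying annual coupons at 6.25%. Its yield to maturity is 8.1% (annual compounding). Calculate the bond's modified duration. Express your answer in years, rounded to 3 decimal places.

Periodic yield y = 0.081. First find Macaulay duration:
  t   CF        PV=CF/(1+0.081)^t    t·PV
  1       625.00       578.1684       578.1684
  2       625.00       534.8458     1,069.6917
  3       625.00       494.7695     1,484.3086
  4    10,625.00     7,780.8342    31,123.3369
  Σ                  9,388.6180    34,255.5055
P = 9,388.6180; Macaulay duration = 34,255.5055 / 9,388.6180 = 3.64862 years.
Modified duration = D_Mac / (1 + y) = 3.64862 / 1.081 = 3.37523 years.

3.375 years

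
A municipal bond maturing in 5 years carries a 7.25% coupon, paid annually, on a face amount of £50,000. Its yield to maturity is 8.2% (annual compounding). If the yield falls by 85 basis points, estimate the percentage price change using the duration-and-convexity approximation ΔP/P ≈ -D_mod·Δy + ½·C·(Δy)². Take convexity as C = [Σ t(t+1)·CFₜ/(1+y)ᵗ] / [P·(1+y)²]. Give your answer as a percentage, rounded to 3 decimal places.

With y = 0.082:
  t   CF        PV=CF/(1+0.082)^t    t·PV        t(t+1)·PV
  1     3,625.00     3,350.2773     3,350.2773       6,700.5545
  2     3,625.00     3,096.3746     6,192.7491      18,578.2473
  3     3,625.00     2,861.7140     8,585.1420      34,340.5680
  4     3,625.00     2,644.8373    10,579.3494      52,896.7468
  5    53,625.00    36,160.2148   180,801.0739   1,084,806.4433
  Σ                 48,113.4179   209,508.5916   1,197,322.5600
P = 48,113.4179; D_Mac = 4.35447 yrs; D_mod = 4.02447 yrs; C = 21.25644.
Duration effect: -4.02447 × (-0.0085) = +0.034208
Convexity effect: 0.5 × 21.25644 × (-0.0085)² = +0.0007679
ΔP/P ≈ +0.034208 + 0.0007679 = +0.034976 = +3.4976%.

+3.498%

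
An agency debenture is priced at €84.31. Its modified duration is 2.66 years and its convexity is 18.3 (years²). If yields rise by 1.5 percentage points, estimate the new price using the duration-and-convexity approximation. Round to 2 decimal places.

€81.12

Duration effect: -D_mod·Δy = -2.66 × (+0.015) = -0.039900
Convexity effect: ½·C·(Δy)² = 0.5 × 18.3 × (0.015)² = +0.00205875
ΔP/P ≈ -0.039900 + 0.00205875 = -0.03784125
New price ≈ 84.31 × (1 - 0.03784125) = 81.1196042125.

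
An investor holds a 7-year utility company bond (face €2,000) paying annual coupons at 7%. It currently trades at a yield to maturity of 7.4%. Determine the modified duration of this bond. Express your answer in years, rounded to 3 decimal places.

5.355 years

Periodic yield y = 0.074. First find Macaulay duration:
  t   CF        PV=CF/(1+0.074)^t    t·PV
  1       140.00       130.3538       130.3538
  2       140.00       121.3723       242.7445
  3       140.00       113.0096       339.0287
  4       140.00       105.2231       420.8922
  5       140.00        97.9731       489.8653
  6       140.00        91.2226       547.3355
  7     2,140.00     1,298.3261     9,088.2830
  Σ                  1,957.4805    11,258.5030
P = 1,957.4805; Macaulay duration = 11,258.5030 / 1,957.4805 = 5.75153 years.
Modified duration = D_Mac / (1 + y) = 5.75153 / 1.074 = 5.35524 years.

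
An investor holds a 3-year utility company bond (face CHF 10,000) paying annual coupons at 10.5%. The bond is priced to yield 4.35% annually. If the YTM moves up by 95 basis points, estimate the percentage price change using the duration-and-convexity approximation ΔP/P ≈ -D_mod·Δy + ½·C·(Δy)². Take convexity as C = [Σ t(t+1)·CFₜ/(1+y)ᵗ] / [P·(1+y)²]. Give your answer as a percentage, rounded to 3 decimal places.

With y = 0.0435:
  t   CF        PV=CF/(1+0.0435)^t    t·PV        t(t+1)·PV
  1     1,050.00     1,006.2290     1,006.2290       2,012.4581
  2     1,050.00       964.2827     1,928.5655       5,785.6964
  3    11,050.00     9,724.8949    29,174.6848     116,698.7392
  Σ                 11,695.4067    32,109.4793     124,496.8937
P = 11,695.4067; D_Mac = 2.74548 yrs; D_mod = 2.63103 yrs; C = 9.77593.
Duration effect: -2.63103 × (+0.0095) = -0.024995
Convexity effect: 0.5 × 9.77593 × (0.0095)² = +0.0004411
ΔP/P ≈ -0.024995 + 0.0004411 = -0.024554 = -2.4554%.

-2.455%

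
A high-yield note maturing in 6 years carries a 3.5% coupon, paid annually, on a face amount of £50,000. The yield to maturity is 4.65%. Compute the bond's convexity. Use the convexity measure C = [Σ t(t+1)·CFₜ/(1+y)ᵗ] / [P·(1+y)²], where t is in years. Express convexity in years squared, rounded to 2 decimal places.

With y = 0.0465:
  t   CF        PV=CF/(1+0.0465)^t    t·PV        t(t+1)·PV
  1     1,750.00     1,672.2408     1,672.2408       3,344.4816
  2     1,750.00     1,597.9367     3,195.8735       9,587.6205
  3     1,750.00     1,526.9343     4,580.8029      18,323.2116
  4     1,750.00     1,459.0868     5,836.3471      29,181.7353
  5     1,750.00     1,394.2540     6,971.2698      41,827.6187
  6    51,750.00    39,398.0710   236,388.4258   1,654,718.9804
  Σ                 47,048.5235   258,644.9598   1,756,983.6480
P = 47,048.5235.
Convexity = Σ t(t+1)·PV / [P·(1+y)²] = 1,756,983.6480 / (47,048.5235 × 1.095162) = 34.09913.

34.10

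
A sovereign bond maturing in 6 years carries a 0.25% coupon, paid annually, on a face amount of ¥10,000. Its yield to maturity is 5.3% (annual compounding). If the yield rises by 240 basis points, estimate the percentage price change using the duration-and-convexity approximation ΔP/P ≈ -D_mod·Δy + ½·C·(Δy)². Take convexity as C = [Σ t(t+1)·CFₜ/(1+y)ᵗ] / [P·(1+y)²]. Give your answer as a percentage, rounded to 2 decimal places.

-12.49%

With y = 0.053:
  t   CF        PV=CF/(1+0.053)^t    t·PV        t(t+1)·PV
  1        25.00        23.7417        23.7417          47.4834
  2        25.00        22.5467        45.0934         135.2803
  3        25.00        21.4119        64.2357         256.9426
  4        25.00        20.3342        81.3367         406.6835
  5        25.00        19.3107        96.5535         579.3212
  6    10,025.00     7,353.8396    44,123.0377     308,861.2641
  Σ                  7,461.1848    44,433.9987     310,286.9750
P = 7,461.1848; D_Mac = 5.95535 yrs; D_mod = 5.65561 yrs; C = 37.50585.
Duration effect: -5.65561 × (+0.024) = -0.135735
Convexity effect: 0.5 × 37.50585 × (0.024)² = +0.0108017
ΔP/P ≈ -0.135735 + 0.0108017 = -0.124933 = -12.4933%.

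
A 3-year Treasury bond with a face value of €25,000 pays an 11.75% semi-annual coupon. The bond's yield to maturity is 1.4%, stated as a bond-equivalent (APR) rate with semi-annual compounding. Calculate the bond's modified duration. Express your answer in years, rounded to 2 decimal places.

2.65 years

Periodic yield y = 0.007. First find Macaulay duration:
  t   CF        PV=CF/(1+0.007)^t    t·PV
  1     1,468.75     1,458.5402     1,458.5402
  2     1,468.75     1,448.4014     2,896.8028
  3     1,468.75     1,438.3331     4,314.9992
  4     1,468.75     1,428.3347     5,713.3389
  5     1,468.75     1,418.4059     7,092.0295
  6    26,468.75    25,383.7983   152,302.7900
  Σ                 32,575.8137   173,778.5006
P = 32,575.8137; Macaulay duration = 173,778.5006 / 32,575.8137 = 5.33459 half-year periods = 2.66729 years.
Modified duration = D_Mac / (1 + y) = 2.66729 / 1.007 = 2.64875 years.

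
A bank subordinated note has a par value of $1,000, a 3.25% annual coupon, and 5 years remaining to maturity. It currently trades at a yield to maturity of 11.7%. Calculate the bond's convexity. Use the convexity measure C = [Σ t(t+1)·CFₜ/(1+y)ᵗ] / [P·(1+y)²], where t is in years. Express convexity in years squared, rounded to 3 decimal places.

21.653

With y = 0.117:
  t   CF        PV=CF/(1+0.117)^t    t·PV        t(t+1)·PV
  1        32.50        29.0958        29.0958          58.1916
  2        32.50        26.0482        52.0963         156.2889
  3        32.50        23.3197        69.9592         279.8370
  4        32.50        20.8771        83.5085         417.5425
  5     1,032.50       593.7781     2,968.8906      17,813.3438
  Σ                    693.1189     3,203.5505      18,725.2038
P = 693.1189.
Convexity = Σ t(t+1)·PV / [P·(1+y)²] = 18,725.2038 / (693.1189 × 1.247689) = 21.65272.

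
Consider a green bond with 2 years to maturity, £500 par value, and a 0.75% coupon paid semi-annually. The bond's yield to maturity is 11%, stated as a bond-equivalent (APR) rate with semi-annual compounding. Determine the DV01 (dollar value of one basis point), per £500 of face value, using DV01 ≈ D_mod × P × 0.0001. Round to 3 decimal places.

£0.077

Periodic yield y = 0.055.
  t   CF        PV=CF/(1+0.055)^t    t·PV
  1        1.875         1.7773         1.7773
  2        1.875         1.6846         3.3692
  3        1.875         1.5968         4.7903
  4      501.875       405.1219     1,620.4876
  Σ                    410.1805     1,630.4244
P = 410.1805; D_Mac = 3.97489 half-year periods = 1.98745 yrs; D_mod = 1.88384 yrs.
DV01 ≈ 1.88384 × 410.1805 × 0.0001 = 0.077271.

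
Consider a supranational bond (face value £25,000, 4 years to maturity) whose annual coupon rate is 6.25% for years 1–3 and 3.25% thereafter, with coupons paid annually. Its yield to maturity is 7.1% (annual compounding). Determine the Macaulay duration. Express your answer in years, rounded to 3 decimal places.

3.647 years

Periodic yield y = 0.071. Discount each cash flow and weight by its year:
  t   CF        PV=CF/(1+0.071)^t    t·PV
  1     1,562.50     1,458.9169     1,458.9169
  2     1,562.50     1,362.2007     2,724.4013
  3     1,562.50     1,271.8960     3,815.6881
  4    25,812.50    19,618.7885    78,475.1541
  Σ                 23,711.8021    86,474.1604
Price P = Σ PV = 23,711.8021.
Macaulay duration = Σ(t·PV) / P = 86,474.1604 / 23,711.8021 = 3.64688 years.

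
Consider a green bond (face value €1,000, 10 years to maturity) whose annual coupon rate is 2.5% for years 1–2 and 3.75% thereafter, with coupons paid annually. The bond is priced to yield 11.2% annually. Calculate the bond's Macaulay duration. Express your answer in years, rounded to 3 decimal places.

8.175 years

Periodic yield y = 0.112. Discount each cash flow and weight by its year:
  t   CF        PV=CF/(1+0.112)^t    t·PV
  1        25.00        22.4820        22.4820
  2        25.00        20.2176        40.4353
  3        37.50        27.2720        81.8160
  4        37.50        24.5252        98.1007
  5        37.50        22.0550       110.2751
  6        37.50        19.8336       119.0019
  7        37.50        17.8360       124.8521
  8        37.50        16.0396       128.3166
  9        37.50        14.4241       129.8167
  10    1,037.50       358.8725     3,588.7254
  Σ                    543.5577     4,443.8218
Price P = Σ PV = 543.5577.
Macaulay duration = Σ(t·PV) / P = 4,443.8218 / 543.5577 = 8.17544 years.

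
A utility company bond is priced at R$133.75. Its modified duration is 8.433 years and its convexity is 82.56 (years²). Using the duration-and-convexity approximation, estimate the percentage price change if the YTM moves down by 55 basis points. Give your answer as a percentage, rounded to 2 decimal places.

Duration effect: -D_mod·Δy = -8.433 × (-0.0055) = +0.0463815
Convexity effect: ½·C·(Δy)² = 0.5 × 82.56 × (-0.0055)² = +0.00124872
ΔP/P ≈ +0.0463815 + 0.00124872 = +0.04763022
= +4.763022%.

+4.76%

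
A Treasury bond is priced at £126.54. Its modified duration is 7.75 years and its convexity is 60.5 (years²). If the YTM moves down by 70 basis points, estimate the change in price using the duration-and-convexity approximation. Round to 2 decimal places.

Duration effect: -D_mod·Δy = -7.75 × (-0.007) = +0.054250
Convexity effect: ½·C·(Δy)² = 0.5 × 60.5 × (-0.007)² = +0.00148225
ΔP/P ≈ +0.054250 + 0.00148225 = +0.05573225
ΔP ≈ 126.54 × (+0.05573225) = +7.052358915.

+£7.05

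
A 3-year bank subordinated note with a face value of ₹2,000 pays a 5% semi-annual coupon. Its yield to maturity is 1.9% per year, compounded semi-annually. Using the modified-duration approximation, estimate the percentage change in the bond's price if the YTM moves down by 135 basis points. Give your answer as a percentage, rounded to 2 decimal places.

+3.79%

Periodic yield y = 0.0095. Modified duration first:
  t   CF        PV=CF/(1+0.0095)^t    t·PV
  1        50.00        49.5295        49.5295
  2        50.00        49.0634        98.1267
  3        50.00        48.6017       145.8050
  4        50.00        48.1443       192.5771
  5        50.00        47.6912       238.4561
  6     2,050.00     1,936.9389    11,621.6334
  Σ                  2,179.9689    12,346.1278
P = 2,179.9689; D_Mac = 5.66344 half-year periods = 2.83172 yrs; D_mod = 2.83172/(1+0.0095) = 2.80507 yrs.
ΔP/P ≈ -D_mod · Δy = -2.80507 × (-0.0135) = +0.037868 = +3.7868%.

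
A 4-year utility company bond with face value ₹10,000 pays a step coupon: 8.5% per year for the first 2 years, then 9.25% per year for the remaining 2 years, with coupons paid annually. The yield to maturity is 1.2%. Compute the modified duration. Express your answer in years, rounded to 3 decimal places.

3.566 years

Periodic yield y = 0.012. First find Macaulay duration:
  t   CF        PV=CF/(1+0.012)^t    t·PV
  1       850.00       839.9209       839.9209
  2       850.00       829.9614     1,659.9228
  3       925.00       892.4835     2,677.4505
  4    10,925.00    10,415.9622    41,663.8488
  Σ                 12,978.3281    46,841.1431
P = 12,978.3281; Macaulay duration = 46,841.1431 / 12,978.3281 = 3.60918 years.
Modified duration = D_Mac / (1 + y) = 3.60918 / 1.012 = 3.56638 years.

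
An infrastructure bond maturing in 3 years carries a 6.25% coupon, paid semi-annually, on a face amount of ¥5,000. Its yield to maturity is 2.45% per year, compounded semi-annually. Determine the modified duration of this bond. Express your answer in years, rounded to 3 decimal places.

2.761 years

Periodic yield y = 0.01225. First find Macaulay duration:
  t   CF        PV=CF/(1+0.01225)^t    t·PV
  1       156.25       154.3591       154.3591
  2       156.25       152.4911       304.9822
  3       156.25       150.6457       451.9370
  4       156.25       148.8226       595.2904
  5       156.25       147.0216       735.1079
  6     5,156.25     4,792.9981    28,757.9884
  Σ                  5,546.3381    30,999.6650
P = 5,546.3381; Macaulay duration = 30,999.6650 / 5,546.3381 = 5.58921 half-year periods = 2.79461 years.
Modified duration = D_Mac / (1 + y) = 2.79461 / 1.01225 = 2.76079 years.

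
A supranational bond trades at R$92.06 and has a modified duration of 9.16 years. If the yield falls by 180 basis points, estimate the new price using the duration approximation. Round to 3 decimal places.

Duration approximation: ΔP/P ≈ -D_mod · Δy = -9.16 × (-0.018) = +0.164880.
New price ≈ 92.06 × (1 + 0.164880) = 107.2388528.

R$107.239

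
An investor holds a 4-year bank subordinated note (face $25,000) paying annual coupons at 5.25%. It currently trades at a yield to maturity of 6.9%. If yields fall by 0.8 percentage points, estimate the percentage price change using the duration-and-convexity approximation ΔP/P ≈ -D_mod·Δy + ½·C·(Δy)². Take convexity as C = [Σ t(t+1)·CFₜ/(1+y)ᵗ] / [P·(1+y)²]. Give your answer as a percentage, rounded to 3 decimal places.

+2.820%

With y = 0.069:
  t   CF        PV=CF/(1+0.069)^t    t·PV        t(t+1)·PV
  1     1,312.50     1,227.7830     1,227.7830       2,455.5659
  2     1,312.50     1,148.5341     2,297.0682       6,891.2047
  3     1,312.50     1,074.4005     3,223.2015      12,892.8058
  4    26,312.50    20,148.8977    80,595.5909     402,977.9544
  Σ                 23,599.6153    87,343.6436     425,217.5310
P = 23,599.6153; D_Mac = 3.70106 yrs; D_mod = 3.46217 yrs; C = 15.76706.
Duration effect: -3.46217 × (-0.008) = +0.027697
Convexity effect: 0.5 × 15.76706 × (-0.008)² = +0.0005045
ΔP/P ≈ +0.027697 + 0.0005045 = +0.028202 = +2.8202%.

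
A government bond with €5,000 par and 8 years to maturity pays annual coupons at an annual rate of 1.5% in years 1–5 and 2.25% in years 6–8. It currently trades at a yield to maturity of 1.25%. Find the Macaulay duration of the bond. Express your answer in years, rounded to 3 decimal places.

Periodic yield y = 0.0125. Discount each cash flow and weight by its year:
  t   CF        PV=CF/(1+0.0125)^t    t·PV
  1        75.00        74.0741        74.0741
  2        75.00        73.1596       146.3192
  3        75.00        72.2564       216.7691
  4        75.00        71.3643       285.4573
  5        75.00        70.4833       352.4164
  6       112.50       104.4197       626.5180
  7       112.50       103.1305       721.9138
  8     5,112.50     4,628.8496    37,030.7965
  Σ                  5,197.7374    39,454.2643
Price P = Σ PV = 5,197.7374.
Macaulay duration = Σ(t·PV) / P = 39,454.2643 / 5,197.7374 = 7.59066 years.

7.591 years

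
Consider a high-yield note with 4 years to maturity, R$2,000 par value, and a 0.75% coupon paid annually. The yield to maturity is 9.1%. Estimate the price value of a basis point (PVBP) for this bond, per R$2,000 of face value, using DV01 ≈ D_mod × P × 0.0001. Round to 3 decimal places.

Periodic yield y = 0.091.
  t   CF        PV=CF/(1+0.091)^t    t·PV
  1        15.00        13.7489        13.7489
  2        15.00        12.6021        25.2041
  3        15.00        11.5509        34.6528
  4     2,015.00     1,422.2503     5,689.0014
  Σ                  1,460.1522     5,762.6072
P = 1,460.1522; D_Mac = 3.94658 yrs; D_mod = 3.61740 yrs.
DV01 ≈ 3.61740 × 1,460.1522 × 0.0001 = 0.528195.

R$0.528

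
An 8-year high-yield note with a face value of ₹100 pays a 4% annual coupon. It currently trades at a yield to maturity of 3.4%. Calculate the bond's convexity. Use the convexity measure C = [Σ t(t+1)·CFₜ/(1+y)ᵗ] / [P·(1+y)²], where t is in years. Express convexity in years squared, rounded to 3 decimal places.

56.496

With y = 0.034:
  t   CF        PV=CF/(1+0.034)^t    t·PV        t(t+1)·PV
  1         4.00         3.8685         3.8685           7.7369
  2         4.00         3.7413         7.4825          22.4476
  3         4.00         3.6182        10.8547          43.4190
  4         4.00         3.4993        13.9971          69.9855
  5         4.00         3.3842        16.9210         101.5263
  6         4.00         3.2729        19.6376         137.4631
  7         4.00         3.1653        22.1572         177.2573
  8       104.00        79.5919       636.7354       5,730.6189
  Σ                    104.1416       731.6541       6,290.4546
P = 104.1416.
Convexity = Σ t(t+1)·PV / [P·(1+y)²] = 6,290.4546 / (104.1416 × 1.069156) = 56.49585.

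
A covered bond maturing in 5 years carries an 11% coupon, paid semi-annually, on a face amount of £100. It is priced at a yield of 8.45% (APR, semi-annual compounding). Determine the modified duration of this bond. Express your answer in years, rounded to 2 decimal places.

3.87 years

Periodic yield y = 0.04225. First find Macaulay duration:
  t   CF        PV=CF/(1+0.04225)^t    t·PV
  1         5.50         5.2770         5.2770
  2         5.50         5.0631        10.1263
  3         5.50         4.8579        14.5736
  4         5.50         4.6610        18.6438
  5         5.50         4.4720        22.3601
  6         5.50         4.2907        25.7444
  7         5.50         4.1168        28.8176
  8         5.50         3.9499        31.5993
  9         5.50         3.7898        34.1081
  10      105.50        69.7483       697.4827
  Σ                    110.2265       888.7329
P = 110.2265; Macaulay duration = 888.7329 / 110.2265 = 8.06279 half-year periods = 4.03139 years.
Modified duration = D_Mac / (1 + y) = 4.03139 / 1.04225 = 3.86797 years.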